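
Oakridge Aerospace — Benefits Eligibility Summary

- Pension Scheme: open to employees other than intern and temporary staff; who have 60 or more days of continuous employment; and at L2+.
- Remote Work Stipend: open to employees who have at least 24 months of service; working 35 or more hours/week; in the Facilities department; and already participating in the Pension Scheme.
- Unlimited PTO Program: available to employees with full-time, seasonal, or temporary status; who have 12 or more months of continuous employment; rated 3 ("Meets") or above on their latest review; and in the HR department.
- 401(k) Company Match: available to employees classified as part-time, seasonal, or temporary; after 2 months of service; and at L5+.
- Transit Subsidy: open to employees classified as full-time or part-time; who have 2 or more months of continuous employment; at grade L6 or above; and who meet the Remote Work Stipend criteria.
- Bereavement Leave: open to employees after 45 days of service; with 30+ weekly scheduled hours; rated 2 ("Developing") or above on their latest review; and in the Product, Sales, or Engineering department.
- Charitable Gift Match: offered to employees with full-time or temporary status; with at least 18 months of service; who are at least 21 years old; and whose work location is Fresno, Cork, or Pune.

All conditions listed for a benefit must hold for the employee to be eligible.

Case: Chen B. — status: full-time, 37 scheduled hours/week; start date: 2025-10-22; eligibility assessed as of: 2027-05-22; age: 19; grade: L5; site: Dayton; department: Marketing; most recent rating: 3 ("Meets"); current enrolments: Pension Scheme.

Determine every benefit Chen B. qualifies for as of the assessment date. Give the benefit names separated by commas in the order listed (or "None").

Pension Scheme

Service from 2025-10-22 to 2027-05-22: 577 days.
Pension Scheme — status full-time ✓ (not excluded); service 577 days ≥ 60 days ✓; grade L5 ≥ L2 ✓ → eligible.
Remote Work Stipend — service 577 days < 24 months (≈720 days) ✗ → not eligible.
Unlimited PTO Program — status full-time ✓; service 577 days ≥ 12 months (≈360 days) ✓; rating 3 ≥ 3 ✓; dept Marketing ✗ → not eligible.
401(k) Company Match — status full-time ✗ (requires part-time, seasonal, or temporary) → not eligible.
Transit Subsidy — status full-time ✓; service 577 days ≥ 2 months (≈60 days) ✓; grade L5 < L6 ✗ → not eligible.
Bereavement Leave — service 577 days ≥ 45 days ✓; 37 hrs/wk ≥ 30 ✓; rating 3 ≥ 2 ✓; dept Marketing ✗ → not eligible.
Charitable Gift Match — status full-time ✓; service 577 days ≥ 18 months (≈540 days) ✓; age 19 < 21 ✗ → not eligible.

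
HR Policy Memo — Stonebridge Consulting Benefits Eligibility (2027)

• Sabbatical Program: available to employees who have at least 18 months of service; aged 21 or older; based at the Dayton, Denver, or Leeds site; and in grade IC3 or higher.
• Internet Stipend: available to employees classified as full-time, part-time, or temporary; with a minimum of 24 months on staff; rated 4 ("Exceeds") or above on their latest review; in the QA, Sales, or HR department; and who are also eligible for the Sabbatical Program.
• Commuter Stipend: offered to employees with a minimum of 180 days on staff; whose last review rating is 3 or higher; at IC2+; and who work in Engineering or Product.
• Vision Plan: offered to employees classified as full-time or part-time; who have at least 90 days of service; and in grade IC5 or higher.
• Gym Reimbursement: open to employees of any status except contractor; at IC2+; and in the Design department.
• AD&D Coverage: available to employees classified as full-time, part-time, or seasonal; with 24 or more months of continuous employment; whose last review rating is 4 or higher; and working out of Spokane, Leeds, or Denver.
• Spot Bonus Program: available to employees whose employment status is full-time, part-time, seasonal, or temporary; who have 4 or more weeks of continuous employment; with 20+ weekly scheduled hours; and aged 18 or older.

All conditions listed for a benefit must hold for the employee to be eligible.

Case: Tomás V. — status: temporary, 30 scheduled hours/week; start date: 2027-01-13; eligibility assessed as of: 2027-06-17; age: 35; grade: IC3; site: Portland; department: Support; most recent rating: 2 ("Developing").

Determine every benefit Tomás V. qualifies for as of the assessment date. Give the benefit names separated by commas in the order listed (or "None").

Service from 2027-01-13 to 2027-06-17: 155 days.
Sabbatical Program — service 155 days < 18 months (≈540 days) ✗ → not eligible.
Internet Stipend — status temporary ✓; service 155 days < 24 months (≈720 days) ✗ → not eligible.
Commuter Stipend — service 155 days < 180 days ✗ → not eligible.
Vision Plan — status temporary ✗ (requires full-time or part-time) → not eligible.
Gym Reimbursement — status temporary ✓ (not excluded); grade IC3 ≥ IC2 ✓; dept Support ✗ → not eligible.
AD&D Coverage — status temporary ✗ (requires full-time, part-time, or seasonal) → not eligible.
Spot Bonus Program — status temporary ✓; service 155 days ≥ 4 weeks (≈28 days) ✓; 30 hrs/wk ≥ 20 ✓; age 35 ≥ 18 ✓ → eligible.

Spot Bonus Program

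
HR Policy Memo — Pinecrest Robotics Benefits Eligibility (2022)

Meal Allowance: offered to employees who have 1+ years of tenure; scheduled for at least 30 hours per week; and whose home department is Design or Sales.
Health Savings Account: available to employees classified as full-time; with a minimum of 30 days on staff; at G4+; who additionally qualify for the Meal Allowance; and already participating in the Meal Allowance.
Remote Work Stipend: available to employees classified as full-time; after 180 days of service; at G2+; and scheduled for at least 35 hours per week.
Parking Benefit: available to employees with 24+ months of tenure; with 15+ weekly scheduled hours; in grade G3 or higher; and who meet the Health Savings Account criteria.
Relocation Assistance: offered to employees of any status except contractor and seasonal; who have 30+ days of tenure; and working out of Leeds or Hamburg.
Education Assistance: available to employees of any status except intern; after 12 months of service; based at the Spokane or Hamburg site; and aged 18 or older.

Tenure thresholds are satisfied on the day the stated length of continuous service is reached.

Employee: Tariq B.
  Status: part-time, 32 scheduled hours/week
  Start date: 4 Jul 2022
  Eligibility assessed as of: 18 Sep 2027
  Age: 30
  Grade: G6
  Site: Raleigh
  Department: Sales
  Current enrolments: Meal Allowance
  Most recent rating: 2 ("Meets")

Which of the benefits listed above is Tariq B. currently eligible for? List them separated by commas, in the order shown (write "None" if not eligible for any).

Meal Allowance

Service from 4 Jul 2022 to 18 Sep 2027: 1902 days.
Meal Allowance — service 1902 days ≥ 1 year (≈365 days) ✓; 32 hrs/wk ≥ 30 ✓; dept Sales ✓ → eligible.
Health Savings Account — status part-time ✗ (requires full-time) → not eligible.
Remote Work Stipend — status part-time ✗ (requires full-time) → not eligible.
Parking Benefit — service 1902 days ≥ 24 months (≈720 days) ✓; 32 hrs/wk ≥ 15 ✓; grade G6 ≥ G3 ✓; not eligible for Health Savings Account ✗ → not eligible.
Relocation Assistance — status part-time ✓ (not excluded); service 1902 days ≥ 30 days ✓; site Raleigh ✗ (not Leeds or Hamburg) → not eligible.
Education Assistance — status part-time ✓ (not excluded); service 1902 days ≥ 12 months (≈360 days) ✓; site Raleigh ✗ (not Spokane or Hamburg) → not eligible.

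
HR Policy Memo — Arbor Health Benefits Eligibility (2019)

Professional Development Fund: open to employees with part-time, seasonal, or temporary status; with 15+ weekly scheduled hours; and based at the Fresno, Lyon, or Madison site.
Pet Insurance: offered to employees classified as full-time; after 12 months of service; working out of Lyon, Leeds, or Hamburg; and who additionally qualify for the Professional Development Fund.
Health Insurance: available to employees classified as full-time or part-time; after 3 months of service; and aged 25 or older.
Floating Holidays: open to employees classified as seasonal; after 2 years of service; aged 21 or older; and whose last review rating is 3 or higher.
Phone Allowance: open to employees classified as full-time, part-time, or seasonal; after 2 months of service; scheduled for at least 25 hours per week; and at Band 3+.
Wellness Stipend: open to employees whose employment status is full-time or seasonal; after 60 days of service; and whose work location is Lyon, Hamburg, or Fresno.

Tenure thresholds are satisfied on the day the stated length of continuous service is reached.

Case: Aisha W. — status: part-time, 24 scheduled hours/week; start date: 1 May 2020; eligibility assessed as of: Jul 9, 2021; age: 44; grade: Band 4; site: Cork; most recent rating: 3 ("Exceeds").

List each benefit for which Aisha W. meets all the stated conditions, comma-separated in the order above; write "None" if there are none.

Service from 1 May 2020 to Jul 9, 2021: 434 days.
Professional Development Fund — status part-time ✓; 24 hrs/wk ≥ 15 ✓; site Cork ✗ (not Fresno, Lyon, or Madison) → not eligible.
Pet Insurance — status part-time ✗ (requires full-time) → not eligible.
Health Insurance — status part-time ✓; service 434 days ≥ 3 months (≈90 days) ✓; age 44 ≥ 25 ✓ → eligible.
Floating Holidays — status part-time ✗ (requires seasonal) → not eligible.
Phone Allowance — status part-time ✓; service 434 days ≥ 2 months (≈60 days) ✓; 24 hrs/wk < 25 ✗ → not eligible.
Wellness Stipend — status part-time ✗ (requires full-time or seasonal) → not eligible.

Health Insurance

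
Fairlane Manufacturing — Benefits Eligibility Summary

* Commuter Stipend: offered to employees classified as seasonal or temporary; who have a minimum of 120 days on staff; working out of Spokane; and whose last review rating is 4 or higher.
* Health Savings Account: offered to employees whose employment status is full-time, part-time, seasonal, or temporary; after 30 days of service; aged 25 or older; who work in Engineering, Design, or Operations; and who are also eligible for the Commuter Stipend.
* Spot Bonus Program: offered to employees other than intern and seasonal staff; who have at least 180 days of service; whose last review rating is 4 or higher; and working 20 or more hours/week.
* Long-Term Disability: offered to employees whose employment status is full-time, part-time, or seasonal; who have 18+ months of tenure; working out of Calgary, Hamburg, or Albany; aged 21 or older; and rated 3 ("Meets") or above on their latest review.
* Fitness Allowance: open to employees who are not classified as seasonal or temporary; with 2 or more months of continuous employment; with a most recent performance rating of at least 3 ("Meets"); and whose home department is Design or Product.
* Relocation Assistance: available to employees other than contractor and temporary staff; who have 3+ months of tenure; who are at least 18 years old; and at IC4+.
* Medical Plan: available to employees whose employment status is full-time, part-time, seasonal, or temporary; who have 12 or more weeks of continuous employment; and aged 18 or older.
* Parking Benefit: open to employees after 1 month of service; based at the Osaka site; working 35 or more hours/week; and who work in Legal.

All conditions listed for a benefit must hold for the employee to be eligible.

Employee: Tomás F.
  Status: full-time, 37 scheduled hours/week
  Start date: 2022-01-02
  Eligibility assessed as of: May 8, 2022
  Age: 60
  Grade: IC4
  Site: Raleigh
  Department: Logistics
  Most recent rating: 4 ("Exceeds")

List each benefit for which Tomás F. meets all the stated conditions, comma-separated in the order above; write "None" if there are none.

Relocation Assistance, Medical Plan

Service from 2022-01-02 to May 8, 2022: 126 days.
Commuter Stipend — status full-time ✗ (requires seasonal or temporary) → not eligible.
Health Savings Account — status full-time ✓; service 126 days ≥ 30 days ✓; age 60 ≥ 25 ✓; dept Logistics ✗ → not eligible.
Spot Bonus Program — status full-time ✓ (not excluded); service 126 days < 180 days ✗ → not eligible.
Long-Term Disability — status full-time ✓; service 126 days < 18 months (≈540 days) ✗ → not eligible.
Fitness Allowance — status full-time ✓ (not excluded); service 126 days ≥ 2 months (≈60 days) ✓; rating 4 ≥ 3 ✓; dept Logistics ✗ → not eligible.
Relocation Assistance — status full-time ✓ (not excluded); service 126 days ≥ 3 months (≈90 days) ✓; age 60 ≥ 18 ✓; grade IC4 ≥ IC4 ✓ → eligible.
Medical Plan — status full-time ✓; service 126 days ≥ 12 weeks (≈84 days) ✓; age 60 ≥ 18 ✓ → eligible.
Parking Benefit — service 126 days ≥ 1 month (≈30 days) ✓; site Raleigh ✗ (not Osaka) → not eligible.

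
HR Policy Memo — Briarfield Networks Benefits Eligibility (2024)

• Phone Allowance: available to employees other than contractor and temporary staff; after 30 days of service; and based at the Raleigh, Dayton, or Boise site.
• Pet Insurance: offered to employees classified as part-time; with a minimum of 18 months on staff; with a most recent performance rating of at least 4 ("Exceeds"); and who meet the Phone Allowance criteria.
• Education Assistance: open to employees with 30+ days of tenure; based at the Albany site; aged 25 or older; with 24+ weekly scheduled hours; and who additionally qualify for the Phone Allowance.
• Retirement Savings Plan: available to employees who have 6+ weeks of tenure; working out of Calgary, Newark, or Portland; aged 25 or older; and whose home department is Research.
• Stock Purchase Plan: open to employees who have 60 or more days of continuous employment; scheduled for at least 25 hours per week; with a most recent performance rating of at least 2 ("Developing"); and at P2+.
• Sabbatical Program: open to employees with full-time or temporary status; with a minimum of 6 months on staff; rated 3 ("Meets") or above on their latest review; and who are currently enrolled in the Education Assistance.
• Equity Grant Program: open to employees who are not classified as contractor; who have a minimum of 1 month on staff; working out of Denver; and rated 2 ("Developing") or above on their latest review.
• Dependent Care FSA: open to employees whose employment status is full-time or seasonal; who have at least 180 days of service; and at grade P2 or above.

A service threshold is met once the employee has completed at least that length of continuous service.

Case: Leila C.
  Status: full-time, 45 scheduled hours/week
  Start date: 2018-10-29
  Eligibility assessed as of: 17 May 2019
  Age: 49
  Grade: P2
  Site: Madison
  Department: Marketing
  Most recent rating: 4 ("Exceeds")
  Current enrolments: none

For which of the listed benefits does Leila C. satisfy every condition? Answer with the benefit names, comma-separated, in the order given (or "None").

Service from 2018-10-29 to 17 May 2019: 200 days.
Phone Allowance — status full-time ✓ (not excluded); service 200 days ≥ 30 days ✓; site Madison ✗ (not Raleigh, Dayton, or Boise) → not eligible.
Pet Insurance — status full-time ✗ (requires part-time) → not eligible.
Education Assistance — service 200 days ≥ 30 days ✓; site Madison ✗ (not Albany) → not eligible.
Retirement Savings Plan — service 200 days ≥ 6 weeks (≈42 days) ✓; site Madison ✗ (not Calgary, Newark, or Portland) → not eligible.
Stock Purchase Plan — service 200 days ≥ 60 days ✓; 45 hrs/wk ≥ 25 ✓; rating 4 ≥ 2 ✓; grade P2 ≥ P2 ✓ → eligible.
Sabbatical Program — status full-time ✓; service 200 days ≥ 6 months (≈180 days) ✓; rating 4 ≥ 3 ✓; not enrolled in Education Assistance ✗ → not eligible.
Equity Grant Program — status full-time ✓ (not excluded); service 200 days ≥ 1 month (≈30 days) ✓; site Madison ✗ (not Denver) → not eligible.
Dependent Care FSA — status full-time ✓; service 200 days ≥ 180 days ✓; grade P2 ≥ P2 ✓ → eligible.

Stock Purchase Plan, Dependent Care FSA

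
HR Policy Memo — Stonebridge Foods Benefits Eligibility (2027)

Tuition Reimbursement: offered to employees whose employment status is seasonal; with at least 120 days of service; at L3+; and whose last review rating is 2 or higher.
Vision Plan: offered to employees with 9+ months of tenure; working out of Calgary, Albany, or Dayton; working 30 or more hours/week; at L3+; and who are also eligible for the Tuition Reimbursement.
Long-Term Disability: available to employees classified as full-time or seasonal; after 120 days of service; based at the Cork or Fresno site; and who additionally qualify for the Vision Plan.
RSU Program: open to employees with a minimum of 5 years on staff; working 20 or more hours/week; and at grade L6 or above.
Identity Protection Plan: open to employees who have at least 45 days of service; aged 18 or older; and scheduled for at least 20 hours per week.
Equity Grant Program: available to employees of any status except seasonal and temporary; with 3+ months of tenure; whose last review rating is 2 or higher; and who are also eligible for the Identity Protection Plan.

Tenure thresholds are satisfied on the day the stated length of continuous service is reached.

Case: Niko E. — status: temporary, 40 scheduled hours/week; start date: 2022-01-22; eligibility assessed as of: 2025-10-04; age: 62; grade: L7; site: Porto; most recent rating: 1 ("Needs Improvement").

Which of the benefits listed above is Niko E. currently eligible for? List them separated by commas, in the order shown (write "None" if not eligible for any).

Identity Protection Plan

Service from 2022-01-22 to 2025-10-04: 1351 days.
Tuition Reimbursement — status temporary ✗ (requires seasonal) → not eligible.
Vision Plan — service 1351 days ≥ 9 months (≈270 days) ✓; site Porto ✗ (not Calgary, Albany, or Dayton) → not eligible.
Long-Term Disability — status temporary ✗ (requires full-time or seasonal) → not eligible.
RSU Program — service 1351 days < 5 years (≈1825 days) ✗ → not eligible.
Identity Protection Plan — service 1351 days ≥ 45 days ✓; age 62 ≥ 18 ✓; 40 hrs/wk ≥ 20 ✓ → eligible.
Equity Grant Program — status temporary ✗ (excluded) → not eligible.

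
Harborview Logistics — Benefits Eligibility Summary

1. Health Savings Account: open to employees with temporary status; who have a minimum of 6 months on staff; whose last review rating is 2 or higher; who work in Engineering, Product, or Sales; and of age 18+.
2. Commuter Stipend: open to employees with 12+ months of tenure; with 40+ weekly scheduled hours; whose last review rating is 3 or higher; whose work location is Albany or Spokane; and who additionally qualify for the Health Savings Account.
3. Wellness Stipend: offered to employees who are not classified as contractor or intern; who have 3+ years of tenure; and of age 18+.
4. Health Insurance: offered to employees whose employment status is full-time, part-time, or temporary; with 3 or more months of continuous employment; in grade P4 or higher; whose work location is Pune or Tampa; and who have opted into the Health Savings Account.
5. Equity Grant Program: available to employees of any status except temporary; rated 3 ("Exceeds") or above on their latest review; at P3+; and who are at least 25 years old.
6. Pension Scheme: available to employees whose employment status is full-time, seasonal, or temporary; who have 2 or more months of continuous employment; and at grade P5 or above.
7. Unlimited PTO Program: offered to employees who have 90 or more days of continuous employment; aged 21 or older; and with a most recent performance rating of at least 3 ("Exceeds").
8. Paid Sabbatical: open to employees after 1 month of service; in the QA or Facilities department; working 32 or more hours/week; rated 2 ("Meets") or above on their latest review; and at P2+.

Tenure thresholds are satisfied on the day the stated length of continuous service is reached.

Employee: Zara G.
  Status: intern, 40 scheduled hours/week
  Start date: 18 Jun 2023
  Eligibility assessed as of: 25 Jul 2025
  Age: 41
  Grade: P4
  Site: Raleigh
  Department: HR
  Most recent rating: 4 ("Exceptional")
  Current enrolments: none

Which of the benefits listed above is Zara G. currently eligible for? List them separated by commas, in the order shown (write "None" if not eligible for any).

Service from 18 Jun 2023 to 25 Jul 2025: 768 days.
Health Savings Account — status intern ✗ (requires temporary) → not eligible.
Commuter Stipend — service 768 days ≥ 12 months (≈360 days) ✓; 40 hrs/wk ≥ 40 ✓; rating 4 ≥ 3 ✓; site Raleigh ✗ (not Albany or Spokane) → not eligible.
Wellness Stipend — status intern ✗ (excluded) → not eligible.
Health Insurance — status intern ✗ (requires full-time, part-time, or temporary) → not eligible.
Equity Grant Program — status intern ✓ (not excluded); rating 4 ≥ 3 ✓; grade P4 ≥ P3 ✓; age 41 ≥ 25 ✓ → eligible.
Pension Scheme — status intern ✗ (requires full-time, seasonal, or temporary) → not eligible.
Unlimited PTO Program — service 768 days ≥ 90 days ✓; age 41 ≥ 21 ✓; rating 4 ≥ 3 ✓ → eligible.
Paid Sabbatical — service 768 days ≥ 1 month (≈30 days) ✓; dept HR ✗ → not eligible.

Equity Grant Program, Unlimited PTO Program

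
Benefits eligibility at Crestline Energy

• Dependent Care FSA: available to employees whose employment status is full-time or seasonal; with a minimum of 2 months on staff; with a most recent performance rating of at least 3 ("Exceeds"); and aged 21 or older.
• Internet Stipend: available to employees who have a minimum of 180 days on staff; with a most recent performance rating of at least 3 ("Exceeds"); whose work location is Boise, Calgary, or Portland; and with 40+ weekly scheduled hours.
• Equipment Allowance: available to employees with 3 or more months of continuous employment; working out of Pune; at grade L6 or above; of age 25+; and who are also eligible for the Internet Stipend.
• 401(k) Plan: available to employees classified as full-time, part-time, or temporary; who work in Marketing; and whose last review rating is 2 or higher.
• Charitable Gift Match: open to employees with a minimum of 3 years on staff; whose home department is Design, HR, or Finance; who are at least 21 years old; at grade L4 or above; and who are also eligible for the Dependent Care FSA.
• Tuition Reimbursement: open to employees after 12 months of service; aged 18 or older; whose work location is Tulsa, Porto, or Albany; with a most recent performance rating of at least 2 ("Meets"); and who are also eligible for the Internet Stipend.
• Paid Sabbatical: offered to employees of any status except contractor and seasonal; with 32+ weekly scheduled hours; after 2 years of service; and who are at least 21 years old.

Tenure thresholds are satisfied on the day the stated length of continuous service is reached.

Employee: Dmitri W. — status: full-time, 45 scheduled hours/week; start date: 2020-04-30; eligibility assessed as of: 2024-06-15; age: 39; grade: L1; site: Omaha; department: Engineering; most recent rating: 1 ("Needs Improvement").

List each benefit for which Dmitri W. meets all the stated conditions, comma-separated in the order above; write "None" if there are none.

Paid Sabbatical

Service from 2020-04-30 to 2024-06-15: 1507 days.
Dependent Care FSA — status full-time ✓; service 1507 days ≥ 2 months (≈60 days) ✓; rating 1 < 3 ✗ → not eligible.
Internet Stipend — service 1507 days ≥ 180 days ✓; rating 1 < 3 ✗ → not eligible.
Equipment Allowance — service 1507 days ≥ 3 months (≈90 days) ✓; site Omaha ✗ (not Pune) → not eligible.
401(k) Plan — status full-time ✓; dept Engineering ✗ → not eligible.
Charitable Gift Match — service 1507 days ≥ 3 years (≈1095 days) ✓; dept Engineering ✗ → not eligible.
Tuition Reimbursement — service 1507 days ≥ 12 months (≈360 days) ✓; age 39 ≥ 18 ✓; site Omaha ✗ (not Tulsa, Porto, or Albany) → not eligible.
Paid Sabbatical — status full-time ✓ (not excluded); 45 hrs/wk ≥ 32 ✓; service 1507 days ≥ 2 years (≈730 days) ✓; age 39 ≥ 21 ✓ → eligible.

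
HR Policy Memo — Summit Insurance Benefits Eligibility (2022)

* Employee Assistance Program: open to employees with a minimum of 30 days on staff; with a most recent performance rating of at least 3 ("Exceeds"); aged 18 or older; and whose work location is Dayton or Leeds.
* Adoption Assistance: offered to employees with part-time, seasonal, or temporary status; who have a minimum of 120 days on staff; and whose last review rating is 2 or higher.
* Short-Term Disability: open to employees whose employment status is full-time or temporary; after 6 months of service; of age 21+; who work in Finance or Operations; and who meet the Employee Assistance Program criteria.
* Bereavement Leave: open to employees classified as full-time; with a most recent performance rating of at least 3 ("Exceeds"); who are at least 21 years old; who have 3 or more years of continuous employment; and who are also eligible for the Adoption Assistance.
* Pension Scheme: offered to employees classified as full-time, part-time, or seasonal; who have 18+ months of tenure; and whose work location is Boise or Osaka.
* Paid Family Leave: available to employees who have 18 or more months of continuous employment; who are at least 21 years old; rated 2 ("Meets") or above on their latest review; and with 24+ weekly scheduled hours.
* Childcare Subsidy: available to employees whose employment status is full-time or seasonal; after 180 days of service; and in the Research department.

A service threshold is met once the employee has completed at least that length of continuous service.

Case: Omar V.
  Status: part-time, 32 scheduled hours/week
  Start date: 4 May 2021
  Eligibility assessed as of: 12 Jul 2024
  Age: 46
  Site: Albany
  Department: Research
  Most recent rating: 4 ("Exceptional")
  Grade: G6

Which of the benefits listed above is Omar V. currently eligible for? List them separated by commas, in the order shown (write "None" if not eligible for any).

Adoption Assistance, Paid Family Leave

Service from 4 May 2021 to 12 Jul 2024: 1165 days.
Employee Assistance Program — service 1165 days ≥ 30 days ✓; rating 4 ≥ 3 ✓; age 46 ≥ 18 ✓; site Albany ✗ (not Dayton or Leeds) → not eligible.
Adoption Assistance — status part-time ✓; service 1165 days ≥ 120 days ✓; rating 4 ≥ 2 ✓ → eligible.
Short-Term Disability — status part-time ✗ (requires full-time or temporary) → not eligible.
Bereavement Leave — status part-time ✗ (requires full-time) → not eligible.
Pension Scheme — status part-time ✓; service 1165 days ≥ 18 months (≈540 days) ✓; site Albany ✗ (not Boise or Osaka) → not eligible.
Paid Family Leave — service 1165 days ≥ 18 months (≈540 days) ✓; age 46 ≥ 21 ✓; rating 4 ≥ 2 ✓; 32 hrs/wk ≥ 24 ✓ → eligible.
Childcare Subsidy — status part-time ✗ (requires full-time or seasonal) → not eligible.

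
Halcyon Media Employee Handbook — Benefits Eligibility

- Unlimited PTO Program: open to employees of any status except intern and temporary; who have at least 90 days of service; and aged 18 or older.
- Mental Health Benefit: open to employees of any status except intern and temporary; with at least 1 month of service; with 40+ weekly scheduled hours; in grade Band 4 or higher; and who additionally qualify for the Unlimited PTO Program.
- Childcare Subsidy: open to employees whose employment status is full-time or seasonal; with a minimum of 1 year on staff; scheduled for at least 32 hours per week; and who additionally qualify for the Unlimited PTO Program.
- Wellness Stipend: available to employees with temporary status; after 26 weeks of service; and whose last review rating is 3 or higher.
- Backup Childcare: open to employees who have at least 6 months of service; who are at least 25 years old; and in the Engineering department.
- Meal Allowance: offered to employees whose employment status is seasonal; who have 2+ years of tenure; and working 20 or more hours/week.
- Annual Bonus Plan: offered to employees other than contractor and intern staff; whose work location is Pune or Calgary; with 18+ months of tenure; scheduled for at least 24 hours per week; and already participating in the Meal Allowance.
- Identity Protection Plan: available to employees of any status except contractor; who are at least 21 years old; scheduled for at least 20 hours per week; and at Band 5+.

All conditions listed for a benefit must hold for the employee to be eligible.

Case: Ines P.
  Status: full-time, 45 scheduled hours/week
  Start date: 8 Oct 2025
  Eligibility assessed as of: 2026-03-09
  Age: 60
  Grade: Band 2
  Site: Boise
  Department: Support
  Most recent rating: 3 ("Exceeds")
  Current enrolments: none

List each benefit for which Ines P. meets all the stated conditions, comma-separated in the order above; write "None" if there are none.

Service from 8 Oct 2025 to 2026-03-09: 152 days.
Unlimited PTO Program — status full-time ✓ (not excluded); service 152 days ≥ 90 days ✓; age 60 ≥ 18 ✓ → eligible.
Mental Health Benefit — status full-time ✓ (not excluded); service 152 days ≥ 1 month (≈30 days) ✓; 45 hrs/wk ≥ 40 ✓; grade Band 2 < Band 4 ✗ → not eligible.
Childcare Subsidy — status full-time ✓; service 152 days < 1 year (≈365 days) ✗ → not eligible.
Wellness Stipend — status full-time ✗ (requires temporary) → not eligible.
Backup Childcare — service 152 days < 6 months (≈180 days) ✗ → not eligible.
Meal Allowance — status full-time ✗ (requires seasonal) → not eligible.
Annual Bonus Plan — status full-time ✓ (not excluded); site Boise ✗ (not Pune or Calgary) → not eligible.
Identity Protection Plan — status full-time ✓ (not excluded); age 60 ≥ 21 ✓; 45 hrs/wk ≥ 20 ✓; grade Band 2 < Band 5 ✗ → not eligible.

Unlimited PTO Program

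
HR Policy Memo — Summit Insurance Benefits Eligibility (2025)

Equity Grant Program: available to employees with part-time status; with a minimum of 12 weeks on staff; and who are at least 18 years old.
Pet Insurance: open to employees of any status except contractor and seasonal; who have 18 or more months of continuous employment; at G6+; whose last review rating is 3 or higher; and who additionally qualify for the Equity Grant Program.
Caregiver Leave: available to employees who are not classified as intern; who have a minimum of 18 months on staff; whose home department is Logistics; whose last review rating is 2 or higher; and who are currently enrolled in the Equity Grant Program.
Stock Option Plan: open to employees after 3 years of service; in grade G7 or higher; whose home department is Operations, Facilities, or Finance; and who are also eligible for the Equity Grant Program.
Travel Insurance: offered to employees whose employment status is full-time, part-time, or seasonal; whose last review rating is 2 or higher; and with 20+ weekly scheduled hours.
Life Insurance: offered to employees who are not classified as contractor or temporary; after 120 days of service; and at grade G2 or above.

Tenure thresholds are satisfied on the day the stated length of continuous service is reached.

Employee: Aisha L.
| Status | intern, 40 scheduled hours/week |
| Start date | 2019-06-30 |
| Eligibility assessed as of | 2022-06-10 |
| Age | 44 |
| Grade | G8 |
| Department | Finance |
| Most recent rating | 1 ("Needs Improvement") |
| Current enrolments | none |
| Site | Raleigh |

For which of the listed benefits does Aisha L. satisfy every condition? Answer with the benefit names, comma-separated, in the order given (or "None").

Life Insurance

Service from 2019-06-30 to 2022-06-10: 1076 days.
Equity Grant Program — status intern ✗ (requires part-time) → not eligible.
Pet Insurance — status intern ✓ (not excluded); service 1076 days ≥ 18 months (≈540 days) ✓; grade G8 ≥ G6 ✓; rating 1 < 3 ✗ → not eligible.
Caregiver Leave — status intern ✗ (excluded) → not eligible.
Stock Option Plan — service 1076 days < 3 years (≈1095 days) ✗ → not eligible.
Travel Insurance — status intern ✗ (requires full-time, part-time, or seasonal) → not eligible.
Life Insurance — status intern ✓ (not excluded); service 1076 days ≥ 120 days ✓; grade G8 ≥ G2 ✓ → eligible.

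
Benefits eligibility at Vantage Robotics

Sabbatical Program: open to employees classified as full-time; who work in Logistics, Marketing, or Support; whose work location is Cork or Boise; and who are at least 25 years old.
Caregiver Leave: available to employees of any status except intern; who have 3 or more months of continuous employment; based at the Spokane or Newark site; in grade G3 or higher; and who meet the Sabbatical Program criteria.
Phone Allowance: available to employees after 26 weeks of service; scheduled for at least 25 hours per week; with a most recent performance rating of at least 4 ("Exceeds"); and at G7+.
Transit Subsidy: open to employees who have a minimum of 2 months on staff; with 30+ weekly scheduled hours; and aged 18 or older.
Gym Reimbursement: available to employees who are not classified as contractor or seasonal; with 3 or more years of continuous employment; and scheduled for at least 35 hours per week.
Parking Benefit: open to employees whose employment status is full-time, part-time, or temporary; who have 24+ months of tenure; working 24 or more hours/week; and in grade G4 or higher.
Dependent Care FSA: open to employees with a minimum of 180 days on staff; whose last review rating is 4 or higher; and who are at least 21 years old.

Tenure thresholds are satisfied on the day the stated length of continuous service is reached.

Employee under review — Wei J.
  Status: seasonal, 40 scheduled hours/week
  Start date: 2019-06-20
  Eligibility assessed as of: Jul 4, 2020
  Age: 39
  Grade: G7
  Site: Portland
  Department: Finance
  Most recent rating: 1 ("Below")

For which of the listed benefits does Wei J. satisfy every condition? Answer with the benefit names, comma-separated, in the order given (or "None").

Service from 2019-06-20 to Jul 4, 2020: 380 days.
Sabbatical Program — status seasonal ✗ (requires full-time) → not eligible.
Caregiver Leave — status seasonal ✓ (not excluded); service 380 days ≥ 3 months (≈90 days) ✓; site Portland ✗ (not Spokane or Newark) → not eligible.
Phone Allowance — service 380 days ≥ 26 weeks (≈182 days) ✓; 40 hrs/wk ≥ 25 ✓; rating 1 < 4 ✗ → not eligible.
Transit Subsidy — service 380 days ≥ 2 months (≈60 days) ✓; 40 hrs/wk ≥ 30 ✓; age 39 ≥ 18 ✓ → eligible.
Gym Reimbursement — status seasonal ✗ (excluded) → not eligible.
Parking Benefit — status seasonal ✗ (requires full-time, part-time, or temporary) → not eligible.
Dependent Care FSA — service 380 days ≥ 180 days ✓; rating 1 < 4 ✗ → not eligible.

Transit Subsidy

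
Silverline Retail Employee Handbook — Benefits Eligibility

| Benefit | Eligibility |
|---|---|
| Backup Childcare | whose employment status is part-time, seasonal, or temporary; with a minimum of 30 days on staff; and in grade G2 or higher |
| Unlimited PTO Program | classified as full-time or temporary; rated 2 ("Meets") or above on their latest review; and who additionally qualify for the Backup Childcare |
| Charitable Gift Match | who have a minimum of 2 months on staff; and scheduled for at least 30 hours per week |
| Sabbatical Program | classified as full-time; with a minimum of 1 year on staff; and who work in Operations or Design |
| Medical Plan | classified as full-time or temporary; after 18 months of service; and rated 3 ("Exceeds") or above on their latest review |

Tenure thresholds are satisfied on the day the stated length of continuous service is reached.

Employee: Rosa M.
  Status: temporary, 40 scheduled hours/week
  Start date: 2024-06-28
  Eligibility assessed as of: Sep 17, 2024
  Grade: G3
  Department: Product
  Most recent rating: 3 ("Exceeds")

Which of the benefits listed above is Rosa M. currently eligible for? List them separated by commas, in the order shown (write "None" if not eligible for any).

Service from 2024-06-28 to Sep 17, 2024: 81 days.
Backup Childcare — status temporary ✓; service 81 days ≥ 30 days ✓; grade G3 ≥ G2 ✓ → eligible.
Unlimited PTO Program — status temporary ✓; rating 3 ≥ 2 ✓; eligible for Backup Childcare ✓ → eligible.
Charitable Gift Match — service 81 days ≥ 2 months (≈60 days) ✓; 40 hrs/wk ≥ 30 ✓ → eligible.
Sabbatical Program — status temporary ✗ (requires full-time) → not eligible.
Medical Plan — status temporary ✓; service 81 days < 18 months (≈540 days) ✗ → not eligible.

Backup Childcare, Unlimited PTO Program, Charitable Gift Match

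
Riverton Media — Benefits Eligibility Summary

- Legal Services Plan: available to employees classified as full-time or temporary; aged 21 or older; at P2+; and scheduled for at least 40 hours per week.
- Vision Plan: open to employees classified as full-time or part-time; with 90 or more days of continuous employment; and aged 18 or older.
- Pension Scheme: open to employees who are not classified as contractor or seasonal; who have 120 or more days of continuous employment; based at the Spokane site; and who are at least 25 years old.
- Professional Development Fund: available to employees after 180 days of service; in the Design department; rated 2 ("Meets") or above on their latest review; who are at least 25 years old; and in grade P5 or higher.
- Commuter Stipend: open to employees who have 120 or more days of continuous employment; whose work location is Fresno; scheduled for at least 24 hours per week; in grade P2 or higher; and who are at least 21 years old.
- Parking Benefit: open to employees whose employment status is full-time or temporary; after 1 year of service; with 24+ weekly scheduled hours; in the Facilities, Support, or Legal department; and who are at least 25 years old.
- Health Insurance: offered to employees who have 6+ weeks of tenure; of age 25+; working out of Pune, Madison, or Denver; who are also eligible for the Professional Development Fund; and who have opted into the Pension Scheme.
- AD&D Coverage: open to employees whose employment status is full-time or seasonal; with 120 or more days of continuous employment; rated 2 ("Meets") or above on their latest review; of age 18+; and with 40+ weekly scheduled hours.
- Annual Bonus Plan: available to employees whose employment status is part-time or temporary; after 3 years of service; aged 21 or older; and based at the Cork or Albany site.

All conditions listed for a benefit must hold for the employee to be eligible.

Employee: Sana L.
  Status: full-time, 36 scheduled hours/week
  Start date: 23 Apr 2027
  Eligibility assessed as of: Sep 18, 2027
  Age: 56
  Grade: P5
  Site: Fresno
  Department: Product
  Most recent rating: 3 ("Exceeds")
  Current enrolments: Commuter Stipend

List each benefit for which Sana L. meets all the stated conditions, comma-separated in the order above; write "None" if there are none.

Service from 23 Apr 2027 to Sep 18, 2027: 148 days.
Legal Services Plan — status full-time ✓; age 56 ≥ 21 ✓; grade P5 ≥ P2 ✓; 36 hrs/wk < 40 ✗ → not eligible.
Vision Plan — status full-time ✓; service 148 days ≥ 90 days ✓; age 56 ≥ 18 ✓ → eligible.
Pension Scheme — status full-time ✓ (not excluded); service 148 days ≥ 120 days ✓; site Fresno ✗ (not Spokane) → not eligible.
Professional Development Fund — service 148 days < 180 days ✗ → not eligible.
Commuter Stipend — service 148 days ≥ 120 days ✓; site Fresno ✓; 36 hrs/wk ≥ 24 ✓; grade P5 ≥ P2 ✓; age 56 ≥ 21 ✓ → eligible.
Parking Benefit — status full-time ✓; service 148 days < 1 year (≈365 days) ✗ → not eligible.
Health Insurance — service 148 days ≥ 6 weeks (≈42 days) ✓; age 56 ≥ 25 ✓; site Fresno ✗ (not Pune, Madison, or Denver) → not eligible.
AD&D Coverage — status full-time ✓; service 148 days ≥ 120 days ✓; rating 3 ≥ 2 ✓; age 56 ≥ 18 ✓; 36 hrs/wk < 40 ✗ → not eligible.
Annual Bonus Plan — status full-time ✗ (requires part-time or temporary) → not eligible.

Vision Plan, Commuter Stipend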